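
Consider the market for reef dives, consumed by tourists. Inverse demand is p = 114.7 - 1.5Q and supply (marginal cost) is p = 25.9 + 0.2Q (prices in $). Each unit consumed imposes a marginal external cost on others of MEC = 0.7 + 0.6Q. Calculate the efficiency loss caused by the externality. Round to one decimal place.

Market equilibrium (private): 25.9 + 0.2Q = 114.7 - 1.5Q → Q_m = 52.2353.
Social marginal benefit = demand − MEC = 114.0 - 2.1Q.
Set SMB = MC: 114.0 - 2.1Q = 25.9 + 0.2Q → Q* = 38.3043.
The welfare-loss triangle has base |Q_m − Q*| and height MEC(Q_m) (the vertical gap between SMB and MC is zero at Q* and MEC at Q_m).
DWL = ½ × 13.9310 × 32.0412 = 223.1830.

DWL = $223.2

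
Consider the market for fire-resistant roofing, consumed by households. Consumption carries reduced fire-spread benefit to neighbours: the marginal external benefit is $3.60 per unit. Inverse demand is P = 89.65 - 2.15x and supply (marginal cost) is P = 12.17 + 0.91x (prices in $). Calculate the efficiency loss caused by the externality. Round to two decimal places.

Market equilibrium (private): 12.17 + 0.91x = 89.65 - 2.15x → x_m = 25.3203.
Social marginal benefit = demand + MEB = 93.25 - 2.15x.
Set SMB = MC: 93.25 - 2.15x = 12.17 + 0.91x → x* = 26.4967.
Between x* and x_m the wedge SMB − MC runs linearly from 0 to MEB(x_m), so the loss is a triangle.
DWL = ½ × 1.1764 × 3.6000 = 2.1175.

DWL = $2.12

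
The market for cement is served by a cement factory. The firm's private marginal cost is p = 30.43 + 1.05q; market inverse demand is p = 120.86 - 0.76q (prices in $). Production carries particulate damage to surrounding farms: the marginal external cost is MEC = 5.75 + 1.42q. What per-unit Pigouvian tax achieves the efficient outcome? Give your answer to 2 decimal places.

tax = $42.98 per unit

Social marginal cost = private MC + MEC = 36.18 + 2.47q.
Set SMC = demand: 36.18 + 2.47q = 120.86 - 0.76q → q* = 26.2167.
The Pigouvian tax equals MEC at q*: 5.75 + 1.42×26.2167 = 42.9777.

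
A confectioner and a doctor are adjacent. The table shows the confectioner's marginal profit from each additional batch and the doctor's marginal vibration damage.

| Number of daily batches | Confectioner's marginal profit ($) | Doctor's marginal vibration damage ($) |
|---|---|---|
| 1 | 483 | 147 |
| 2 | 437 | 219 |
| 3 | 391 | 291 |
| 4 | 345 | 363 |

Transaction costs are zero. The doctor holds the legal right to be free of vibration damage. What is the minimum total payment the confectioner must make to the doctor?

$657

Efficient level: marginal profit ≥ marginal vibration damage through level 3, so k* = 3.
With the doctor holding the right, the confectioner must at least compensate total damage at k*: 147 + 219 + 291 = 657.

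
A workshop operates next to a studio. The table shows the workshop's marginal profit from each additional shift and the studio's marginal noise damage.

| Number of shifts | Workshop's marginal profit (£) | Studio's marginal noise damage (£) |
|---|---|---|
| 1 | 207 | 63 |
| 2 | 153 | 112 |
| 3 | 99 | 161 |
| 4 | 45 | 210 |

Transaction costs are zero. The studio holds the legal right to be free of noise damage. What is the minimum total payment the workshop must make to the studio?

Efficient level: marginal profit ≥ marginal noise damage through level 2, so k* = 2.
With the studio holding the right, the workshop must at least compensate total damage at k*: 63 + 112 = 175.

£175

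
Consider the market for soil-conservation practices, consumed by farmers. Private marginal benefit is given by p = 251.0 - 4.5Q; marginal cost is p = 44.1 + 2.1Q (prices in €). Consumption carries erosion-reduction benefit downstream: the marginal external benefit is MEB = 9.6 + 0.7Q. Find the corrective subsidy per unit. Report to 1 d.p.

subsidy = €35.3 per unit

Social marginal benefit = demand + MEB = 260.6 - 3.8Q.
Set SMB = MC: 260.6 - 3.8Q = 44.1 + 2.1Q → Q* = 36.6949.
The Pigouvian subsidy equals MEB at Q*: 9.6 + 0.7×36.6949 = 35.2864.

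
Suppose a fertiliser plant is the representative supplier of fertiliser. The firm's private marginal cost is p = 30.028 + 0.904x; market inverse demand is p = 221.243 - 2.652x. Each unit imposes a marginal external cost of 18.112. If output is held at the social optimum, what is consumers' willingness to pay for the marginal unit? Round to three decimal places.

P = 92.146

Social marginal cost = private MC + MEC = 48.140 + 0.904x.
Set SMC = demand: 48.140 + 0.904x = 221.243 - 2.652x → x* = 48.6791.
Consumer price on the demand curve at x*: 221.243 − 2.652×48.6791 = 92.1460.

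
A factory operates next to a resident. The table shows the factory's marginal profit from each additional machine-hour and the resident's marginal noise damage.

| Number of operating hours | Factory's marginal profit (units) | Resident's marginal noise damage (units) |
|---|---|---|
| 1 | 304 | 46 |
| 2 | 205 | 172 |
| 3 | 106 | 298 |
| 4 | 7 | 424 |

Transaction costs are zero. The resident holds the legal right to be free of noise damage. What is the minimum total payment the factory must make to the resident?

Efficient level: marginal profit ≥ marginal noise damage through level 2, so k* = 2.
With the resident holding the right, the factory must at least compensate total damage at k*: 46 + 172 = 218.

218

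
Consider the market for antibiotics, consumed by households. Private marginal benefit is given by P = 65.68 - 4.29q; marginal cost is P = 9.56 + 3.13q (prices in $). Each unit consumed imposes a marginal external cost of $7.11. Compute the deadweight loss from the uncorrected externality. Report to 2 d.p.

Market equilibrium (private): 9.56 + 3.13q = 65.68 - 4.29q → q_m = 7.5633.
Social marginal benefit = demand − MEC = 58.57 - 4.29q.
Set SMB = MC: 58.57 - 4.29q = 9.56 + 3.13q → q* = 6.6051.
Between q* and q_m the wedge MC − SMB runs linearly from 0 to MEC(q_m), so the loss is a triangle.
DWL = ½ × 0.9582 × 7.1100 = 3.4064.

DWL = $3.41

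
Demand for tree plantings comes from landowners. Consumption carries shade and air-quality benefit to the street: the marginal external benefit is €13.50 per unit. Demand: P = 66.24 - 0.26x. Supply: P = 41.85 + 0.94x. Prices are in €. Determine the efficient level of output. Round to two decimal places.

x* = 31.58

Social marginal benefit = demand + MEB = 79.74 - 0.26x.
Set SMB = MC: 79.74 - 0.26x = 41.85 + 0.94x → x* = 31.5750.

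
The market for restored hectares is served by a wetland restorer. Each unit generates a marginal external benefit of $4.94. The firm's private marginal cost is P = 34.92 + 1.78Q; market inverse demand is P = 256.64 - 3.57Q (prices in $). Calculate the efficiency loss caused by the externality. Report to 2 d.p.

DWL = $2.28

Market equilibrium (private): 34.92 + 1.78Q = 256.64 - 3.57Q → Q_m = 41.4430.
Social marginal cost = private MC − MEB = 29.98 + 1.78Q.
Set SMC = demand: 29.98 + 1.78Q = 256.64 - 3.57Q → Q* = 42.3664.
The loss is the area between SMC and demand from Q* to Q_m; with linear curves that's a triangle of height MEB(Q_m).
DWL = ½ × 0.9234 × 4.9400 = 2.2808.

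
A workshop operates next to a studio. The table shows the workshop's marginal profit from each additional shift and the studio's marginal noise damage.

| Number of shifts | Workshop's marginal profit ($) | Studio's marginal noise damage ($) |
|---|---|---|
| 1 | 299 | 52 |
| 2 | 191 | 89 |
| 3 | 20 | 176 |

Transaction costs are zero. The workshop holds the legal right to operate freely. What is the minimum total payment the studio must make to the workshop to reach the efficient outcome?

$20

Left alone the workshop would choose level 3 (marginal profit stays positive).
Efficient level: k* = 2 (marginal profit ≥ marginal noise damage through 2).
The studio must at least cover the workshop's forgone profit from cutting 3→2: 20 = 20.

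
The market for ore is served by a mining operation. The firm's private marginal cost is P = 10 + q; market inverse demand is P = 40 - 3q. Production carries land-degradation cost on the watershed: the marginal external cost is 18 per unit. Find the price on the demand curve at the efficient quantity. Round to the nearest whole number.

P = 31

Social marginal cost = private MC + MEC = 28 + q.
Set SMC = demand: 28 + q = 40 - 3q → q* = 3.0000.
Consumer price on the demand curve at q*: 40 − 3×3.0000 = 31.0000.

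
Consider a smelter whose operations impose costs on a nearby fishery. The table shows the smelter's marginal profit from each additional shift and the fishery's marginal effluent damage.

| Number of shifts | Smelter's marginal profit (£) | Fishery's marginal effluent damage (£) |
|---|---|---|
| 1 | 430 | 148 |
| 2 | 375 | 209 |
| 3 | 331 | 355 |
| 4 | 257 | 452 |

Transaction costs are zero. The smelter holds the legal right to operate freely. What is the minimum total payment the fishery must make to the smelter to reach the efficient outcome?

Left alone the smelter would choose level 4 (marginal profit stays positive).
Efficient level: k* = 2 (marginal profit ≥ marginal effluent damage through 2).
The fishery must at least cover the smelter's forgone profit from cutting 4→2: 331 + 257 = 588.

£588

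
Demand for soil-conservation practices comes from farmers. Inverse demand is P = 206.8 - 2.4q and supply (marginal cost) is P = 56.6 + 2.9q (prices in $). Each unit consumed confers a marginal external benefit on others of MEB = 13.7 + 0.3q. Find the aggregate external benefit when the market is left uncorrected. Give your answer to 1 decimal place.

Market equilibrium (private): 56.6 + 2.9q = 206.8 - 2.4q → q_m = 28.3396.
Total external benefit = ∫₀^{q_m} (13.7 + 0.3q) dq = 13.7×28.3396 + ½×0.3×28.3396² = 508.7225.

$508.7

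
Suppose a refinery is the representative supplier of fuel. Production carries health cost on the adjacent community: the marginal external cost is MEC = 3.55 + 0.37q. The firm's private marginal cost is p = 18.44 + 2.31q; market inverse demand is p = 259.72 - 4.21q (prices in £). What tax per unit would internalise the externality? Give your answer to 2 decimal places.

tax = £16.32 per unit

Social marginal cost = private MC + MEC = 21.99 + 2.68q.
Set SMC = demand: 21.99 + 2.68q = 259.72 - 4.21q → q* = 34.5036.
The Pigouvian tax equals MEC at q*: 3.55 + 0.37×34.5036 = 16.3163.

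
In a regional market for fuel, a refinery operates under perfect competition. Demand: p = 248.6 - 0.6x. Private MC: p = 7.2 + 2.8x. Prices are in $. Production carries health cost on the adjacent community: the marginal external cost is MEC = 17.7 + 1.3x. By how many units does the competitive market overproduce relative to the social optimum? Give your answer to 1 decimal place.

23.4 units

Market equilibrium (private): 7.2 + 2.8x = 248.6 - 0.6x → x_m = 71.0000.
Social marginal cost = private MC + MEC = 24.9 + 4.1x.
Set SMC = demand: 24.9 + 4.1x = 248.6 - 0.6x → x* = 47.5957.
Gap = |71.0000 − 47.5957| = 23.4043.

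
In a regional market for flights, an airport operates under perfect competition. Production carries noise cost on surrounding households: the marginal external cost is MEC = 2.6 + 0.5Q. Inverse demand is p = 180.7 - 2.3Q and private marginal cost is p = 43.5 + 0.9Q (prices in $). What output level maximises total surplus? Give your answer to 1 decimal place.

Social marginal cost = private MC + MEC = 46.1 + 1.4Q.
Set SMC = demand: 46.1 + 1.4Q = 180.7 - 2.3Q → Q* = 36.3784.

Q* = 36.4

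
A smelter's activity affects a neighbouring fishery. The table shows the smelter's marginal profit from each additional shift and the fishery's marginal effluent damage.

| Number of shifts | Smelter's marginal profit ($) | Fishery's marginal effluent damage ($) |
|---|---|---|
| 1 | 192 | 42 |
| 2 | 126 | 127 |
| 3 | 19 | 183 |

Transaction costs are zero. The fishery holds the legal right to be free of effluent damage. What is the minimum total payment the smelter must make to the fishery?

Efficient level: marginal profit ≥ marginal effluent damage through level 1, so k* = 1.
With the fishery holding the right, the smelter must at least compensate total damage at k*: 42 = 42.

$42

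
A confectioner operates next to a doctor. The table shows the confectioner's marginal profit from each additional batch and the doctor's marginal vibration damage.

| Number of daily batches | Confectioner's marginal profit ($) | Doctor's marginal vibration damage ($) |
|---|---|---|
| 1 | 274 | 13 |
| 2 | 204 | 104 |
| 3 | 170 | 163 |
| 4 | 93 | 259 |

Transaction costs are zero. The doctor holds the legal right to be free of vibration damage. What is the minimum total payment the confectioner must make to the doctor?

$280

Efficient level: marginal profit ≥ marginal vibration damage through level 3, so k* = 3.
With the doctor holding the right, the confectioner must at least compensate total damage at k*: 13 + 104 + 163 = 280.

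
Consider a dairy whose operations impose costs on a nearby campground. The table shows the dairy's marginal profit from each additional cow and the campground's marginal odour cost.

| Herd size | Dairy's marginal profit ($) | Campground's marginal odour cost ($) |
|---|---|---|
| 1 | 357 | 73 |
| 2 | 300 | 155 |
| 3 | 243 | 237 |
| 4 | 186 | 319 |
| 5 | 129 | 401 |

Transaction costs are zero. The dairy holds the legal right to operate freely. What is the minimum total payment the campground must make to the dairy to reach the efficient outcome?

Left alone the dairy would choose level 5 (marginal profit stays positive).
Efficient level: k* = 3 (marginal profit ≥ marginal odour cost through 3).
The campground must at least cover the dairy's forgone profit from cutting 5→3: 186 + 129 = 315.

$315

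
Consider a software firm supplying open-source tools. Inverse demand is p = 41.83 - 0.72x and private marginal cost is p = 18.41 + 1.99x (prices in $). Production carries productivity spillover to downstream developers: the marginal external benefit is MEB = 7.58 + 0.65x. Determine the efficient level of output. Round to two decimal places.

x* = 15.05

Social marginal cost = private MC − MEB = 10.83 + 1.34x.
Set SMC = demand: 10.83 + 1.34x = 41.83 - 0.72x → x* = 15.0485.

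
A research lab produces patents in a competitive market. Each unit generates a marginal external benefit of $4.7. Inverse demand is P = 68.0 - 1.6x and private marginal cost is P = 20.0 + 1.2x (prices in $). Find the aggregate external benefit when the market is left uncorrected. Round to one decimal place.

$80.6

Market equilibrium (private): 20.0 + 1.2x = 68.0 - 1.6x → x_m = 17.1429.
Total external benefit = MEB × x_m = 4.7 × 17.1429 = 80.5716.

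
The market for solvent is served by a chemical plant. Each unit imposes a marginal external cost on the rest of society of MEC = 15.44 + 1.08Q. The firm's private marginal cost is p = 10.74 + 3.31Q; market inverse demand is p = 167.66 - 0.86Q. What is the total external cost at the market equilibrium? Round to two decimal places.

Market equilibrium (private): 10.74 + 3.31Q = 167.66 - 0.86Q → Q_m = 37.6307.
Total external cost = ∫₀^{Q_m} (15.44 + 1.08Q) dQ = 15.44×37.6307 + ½×1.08×37.6307² = 1345.6956.

1345.70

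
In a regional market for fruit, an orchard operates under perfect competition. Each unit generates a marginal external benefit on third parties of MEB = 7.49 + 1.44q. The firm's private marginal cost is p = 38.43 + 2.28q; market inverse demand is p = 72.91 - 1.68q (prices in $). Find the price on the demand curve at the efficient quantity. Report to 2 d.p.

Social marginal cost = private MC − MEB = 30.94 + 0.84q.
Set SMC = demand: 30.94 + 0.84q = 72.91 - 1.68q → q* = 16.6548.
Consumer price on the demand curve at q*: 72.91 − 1.68×16.6548 = 44.9299.

P = $44.93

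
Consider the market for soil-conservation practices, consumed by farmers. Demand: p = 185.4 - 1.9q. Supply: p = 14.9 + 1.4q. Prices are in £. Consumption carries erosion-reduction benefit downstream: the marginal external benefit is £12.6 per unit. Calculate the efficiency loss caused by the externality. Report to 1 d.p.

DWL = £24.1

Market equilibrium (private): 14.9 + 1.4q = 185.4 - 1.9q → q_m = 51.6667.
Social marginal benefit = demand + MEB = 198.0 - 1.9q.
Set SMB = MC: 198.0 - 1.9q = 14.9 + 1.4q → q* = 55.4848.
Height of the DWL triangle at q_m is SMB(q_m) − MC(q_m) = MEB(q_m) = 12.6000.
DWL = ½ × 3.8181 × 12.6000 = 24.0540.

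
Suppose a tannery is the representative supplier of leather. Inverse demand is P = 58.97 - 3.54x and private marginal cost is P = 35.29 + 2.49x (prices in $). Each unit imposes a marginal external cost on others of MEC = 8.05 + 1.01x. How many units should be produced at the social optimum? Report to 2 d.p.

Social marginal cost = private MC + MEC = 43.34 + 3.50x.
Set SMC = demand: 43.34 + 3.50x = 58.97 - 3.54x → x* = 2.2202.

x* = 2.22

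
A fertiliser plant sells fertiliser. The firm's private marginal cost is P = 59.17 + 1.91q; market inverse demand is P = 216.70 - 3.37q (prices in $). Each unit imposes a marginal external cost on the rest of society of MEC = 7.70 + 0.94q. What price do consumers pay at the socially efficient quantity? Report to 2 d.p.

P = $135.52

Social marginal cost = private MC + MEC = 66.87 + 2.85q.
Set SMC = demand: 66.87 + 2.85q = 216.70 - 3.37q → q* = 24.0884.
Consumer price on the demand curve at q*: 216.70 − 3.37×24.0884 = 135.5221.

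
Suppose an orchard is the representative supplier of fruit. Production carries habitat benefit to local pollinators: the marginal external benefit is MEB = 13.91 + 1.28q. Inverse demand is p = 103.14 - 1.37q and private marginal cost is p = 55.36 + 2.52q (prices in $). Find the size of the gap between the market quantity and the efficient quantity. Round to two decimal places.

Market equilibrium (private): 55.36 + 2.52q = 103.14 - 1.37q → q_m = 12.2828.
Social marginal cost = private MC − MEB = 41.45 + 1.24q.
Set SMC = demand: 41.45 + 1.24q = 103.14 - 1.37q → q* = 23.6360.
Gap = |12.2828 − 23.6360| = 11.3532.

11.35 units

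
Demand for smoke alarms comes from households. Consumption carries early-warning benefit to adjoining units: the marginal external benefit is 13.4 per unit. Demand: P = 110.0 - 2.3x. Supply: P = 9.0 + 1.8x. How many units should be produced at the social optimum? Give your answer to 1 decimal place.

Social marginal benefit = demand + MEB = 123.4 - 2.3x.
Set SMB = MC: 123.4 - 2.3x = 9.0 + 1.8x → x* = 27.9024.

x* = 27.9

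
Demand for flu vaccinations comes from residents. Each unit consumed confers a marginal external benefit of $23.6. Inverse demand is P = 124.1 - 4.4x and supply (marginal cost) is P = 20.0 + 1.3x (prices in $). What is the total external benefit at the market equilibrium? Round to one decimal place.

$431.0

Market equilibrium (private): 20.0 + 1.3x = 124.1 - 4.4x → x_m = 18.2632.
Total external benefit = MEB × x_m = 23.6 × 18.2632 = 431.0115.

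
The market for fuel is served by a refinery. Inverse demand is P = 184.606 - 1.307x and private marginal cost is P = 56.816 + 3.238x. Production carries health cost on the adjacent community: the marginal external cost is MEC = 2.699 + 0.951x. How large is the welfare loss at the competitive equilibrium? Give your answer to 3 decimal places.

Market equilibrium (private): 56.816 + 3.238x = 184.606 - 1.307x → x_m = 28.1166.
Social marginal cost = private MC + MEC = 59.515 + 4.189x.
Set SMC = demand: 59.515 + 4.189x = 184.606 - 1.307x → x* = 22.7604.
The loss is the area between SMC and demand from x* to x_m; with linear curves that's a triangle of height MEC(x_m).
DWL = ½ × 5.3562 × 29.4379 = 78.8376.

DWL = 78.838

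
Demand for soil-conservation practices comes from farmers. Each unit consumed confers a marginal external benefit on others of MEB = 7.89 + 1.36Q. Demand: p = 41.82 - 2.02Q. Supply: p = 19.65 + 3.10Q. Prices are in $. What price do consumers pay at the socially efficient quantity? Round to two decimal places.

Social marginal benefit = demand + MEB = 49.71 - 0.66Q.
Set SMB = MC: 49.71 - 0.66Q = 19.65 + 3.10Q → Q* = 7.9947.
Consumer price on the demand curve at Q*: 41.82 − 2.02×7.9947 = 25.6707.

P = $25.67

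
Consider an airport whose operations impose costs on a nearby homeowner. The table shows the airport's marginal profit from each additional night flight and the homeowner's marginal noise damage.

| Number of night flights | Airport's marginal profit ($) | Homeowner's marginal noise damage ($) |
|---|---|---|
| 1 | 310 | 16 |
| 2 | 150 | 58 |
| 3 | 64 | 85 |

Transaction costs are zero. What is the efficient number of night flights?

Bargaining reaches the level where marginal profit last exceeds marginal noise damage.
That holds through level 2 (150 ≥ 58) but not at 3 (64 < 85).

2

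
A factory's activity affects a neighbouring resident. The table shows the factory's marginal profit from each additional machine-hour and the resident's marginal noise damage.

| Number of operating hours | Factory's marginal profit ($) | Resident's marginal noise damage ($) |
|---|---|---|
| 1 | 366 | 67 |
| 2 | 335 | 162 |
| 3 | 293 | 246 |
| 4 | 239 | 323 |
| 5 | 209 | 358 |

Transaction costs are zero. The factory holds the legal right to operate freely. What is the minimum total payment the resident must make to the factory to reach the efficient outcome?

Left alone the factory would choose level 5 (marginal profit stays positive).
Efficient level: k* = 3 (marginal profit ≥ marginal noise damage through 3).
The resident must at least cover the factory's forgone profit from cutting 5→3: 239 + 209 = 448.

$448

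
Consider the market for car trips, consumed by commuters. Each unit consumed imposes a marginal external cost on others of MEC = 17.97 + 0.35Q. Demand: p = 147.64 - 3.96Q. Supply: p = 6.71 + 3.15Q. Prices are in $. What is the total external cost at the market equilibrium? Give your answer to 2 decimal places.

Market equilibrium (private): 6.71 + 3.15Q = 147.64 - 3.96Q → Q_m = 19.8214.
Total external cost = ∫₀^{Q_m} (17.97 + 0.35Q) dQ = 17.97×19.8214 + ½×0.35×19.8214² = 424.9459.

$424.95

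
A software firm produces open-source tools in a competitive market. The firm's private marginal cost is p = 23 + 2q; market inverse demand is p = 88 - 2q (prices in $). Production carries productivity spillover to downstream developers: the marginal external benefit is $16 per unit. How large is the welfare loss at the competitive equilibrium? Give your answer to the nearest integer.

Market equilibrium (private): 23 + 2q = 88 - 2q → q_m = 16.2500.
Social marginal cost = private MC − MEB = 7 + 2q.
Set SMC = demand: 7 + 2q = 88 - 2q → q* = 20.2500.
The welfare-loss triangle has base |q_m − q*| and height MEB(q_m) (the vertical gap between SMC and demand is zero at q* and MEB at q_m).
DWL = ½ × 4.0000 × 16.0000 = 32.0000.

DWL = $32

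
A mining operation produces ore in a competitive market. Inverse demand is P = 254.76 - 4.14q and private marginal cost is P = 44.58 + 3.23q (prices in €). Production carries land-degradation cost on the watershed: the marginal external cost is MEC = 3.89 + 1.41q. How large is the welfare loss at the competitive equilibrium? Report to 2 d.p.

DWL = €110.76

Market equilibrium (private): 44.58 + 3.23q = 254.76 - 4.14q → q_m = 28.5183.
Social marginal cost = private MC + MEC = 48.47 + 4.64q.
Set SMC = demand: 48.47 + 4.64q = 254.76 - 4.14q → q* = 23.4954.
Height of the DWL triangle at q_m is SMC(q_m) − demand(q_m) = MEC(q_m) = 44.1008.
DWL = ½ × 5.0229 × 44.1008 = 110.7570.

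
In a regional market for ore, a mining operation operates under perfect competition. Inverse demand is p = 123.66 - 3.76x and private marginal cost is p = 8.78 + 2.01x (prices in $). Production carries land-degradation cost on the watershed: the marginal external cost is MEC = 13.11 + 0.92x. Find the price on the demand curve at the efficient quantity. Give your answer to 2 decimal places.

Social marginal cost = private MC + MEC = 21.89 + 2.93x.
Set SMC = demand: 21.89 + 2.93x = 123.66 - 3.76x → x* = 15.2123.
Consumer price on the demand curve at x*: 123.66 − 3.76×15.2123 = 66.4618.

P = $66.46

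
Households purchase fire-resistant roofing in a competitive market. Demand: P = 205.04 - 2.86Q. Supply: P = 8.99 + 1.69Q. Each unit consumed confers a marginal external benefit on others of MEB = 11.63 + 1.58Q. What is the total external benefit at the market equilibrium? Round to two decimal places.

Market equilibrium (private): 8.99 + 1.69Q = 205.04 - 2.86Q → Q_m = 43.0879.
Total external benefit = ∫₀^{Q_m} (11.63 + 1.58Q) dQ = 11.63×43.0879 + ½×1.58×43.0879² = 1967.8003.

1967.80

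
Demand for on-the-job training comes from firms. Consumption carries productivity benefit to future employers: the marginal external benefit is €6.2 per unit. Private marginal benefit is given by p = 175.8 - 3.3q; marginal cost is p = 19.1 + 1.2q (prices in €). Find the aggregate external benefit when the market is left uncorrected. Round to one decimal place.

Market equilibrium (private): 19.1 + 1.2q = 175.8 - 3.3q → q_m = 34.8222.
Total external benefit = MEB × q_m = 6.2 × 34.8222 = 215.8976.

€215.9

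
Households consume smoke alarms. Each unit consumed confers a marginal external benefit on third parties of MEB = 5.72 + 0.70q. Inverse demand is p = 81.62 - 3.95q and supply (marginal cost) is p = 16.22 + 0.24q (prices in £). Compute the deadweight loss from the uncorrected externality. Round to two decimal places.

Market equilibrium (private): 16.22 + 0.24q = 81.62 - 3.95q → q_m = 15.6086.
Social marginal benefit = demand + MEB = 87.34 - 3.25q.
Set SMB = MC: 87.34 - 3.25q = 16.22 + 0.24q → q* = 20.3782.
The welfare-loss triangle has base |q_m − q*| and height MEB(q_m) (the vertical gap between SMB and MC is zero at q* and MEB at q_m).
DWL = ½ × 4.7696 × 16.6460 = 39.6974.

DWL = £39.70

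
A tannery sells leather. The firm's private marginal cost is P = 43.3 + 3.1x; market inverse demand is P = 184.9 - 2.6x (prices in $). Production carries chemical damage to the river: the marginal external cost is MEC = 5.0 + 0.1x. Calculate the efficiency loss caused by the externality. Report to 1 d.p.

Market equilibrium (private): 43.3 + 3.1x = 184.9 - 2.6x → x_m = 24.8421.
Social marginal cost = private MC + MEC = 48.3 + 3.2x.
Set SMC = demand: 48.3 + 3.2x = 184.9 - 2.6x → x* = 23.5517.
The loss is the area between SMC and demand from x* to x_m; with linear curves that's a triangle of height MEC(x_m).
DWL = ½ × 1.2904 × 7.4842 = 4.8288.

DWL = $4.8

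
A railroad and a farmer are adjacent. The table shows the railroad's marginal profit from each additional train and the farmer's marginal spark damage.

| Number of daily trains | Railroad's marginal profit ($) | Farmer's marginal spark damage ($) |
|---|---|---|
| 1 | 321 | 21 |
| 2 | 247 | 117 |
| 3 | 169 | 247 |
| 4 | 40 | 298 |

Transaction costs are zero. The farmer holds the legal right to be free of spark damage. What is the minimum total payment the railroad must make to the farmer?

$138

Efficient level: marginal profit ≥ marginal spark damage through level 2, so k* = 2.
With the farmer holding the right, the railroad must at least compensate total damage at k*: 21 + 117 = 138.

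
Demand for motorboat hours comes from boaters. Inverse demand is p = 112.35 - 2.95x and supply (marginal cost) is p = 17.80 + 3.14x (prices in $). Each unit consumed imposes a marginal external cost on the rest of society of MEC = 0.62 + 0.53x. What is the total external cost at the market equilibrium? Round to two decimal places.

$73.50

Market equilibrium (private): 17.80 + 3.14x = 112.35 - 2.95x → x_m = 15.5255.
Total external cost = ∫₀^{x_m} (0.62 + 0.53x) dx = 0.62×15.5255 + ½×0.53×15.5255² = 73.5017.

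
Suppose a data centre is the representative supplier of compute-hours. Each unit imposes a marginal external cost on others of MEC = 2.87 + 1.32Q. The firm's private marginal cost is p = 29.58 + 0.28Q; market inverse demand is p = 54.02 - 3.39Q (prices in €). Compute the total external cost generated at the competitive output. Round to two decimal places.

€48.38

Market equilibrium (private): 29.58 + 0.28Q = 54.02 - 3.39Q → Q_m = 6.6594.
Total external cost = ∫₀^{Q_m} (2.87 + 1.32Q) dQ = 2.87×6.6594 + ½×1.32×6.6594² = 48.3819.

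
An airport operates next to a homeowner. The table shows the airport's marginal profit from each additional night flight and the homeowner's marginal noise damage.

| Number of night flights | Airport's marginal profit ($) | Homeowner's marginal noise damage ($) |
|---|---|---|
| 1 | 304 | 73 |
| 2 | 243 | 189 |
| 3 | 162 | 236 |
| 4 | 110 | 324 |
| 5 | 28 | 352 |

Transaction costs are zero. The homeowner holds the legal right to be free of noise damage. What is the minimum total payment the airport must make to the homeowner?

Efficient level: marginal profit ≥ marginal noise damage through level 2, so k* = 2.
With the homeowner holding the right, the airport must at least compensate total damage at k*: 73 + 189 = 262.

$262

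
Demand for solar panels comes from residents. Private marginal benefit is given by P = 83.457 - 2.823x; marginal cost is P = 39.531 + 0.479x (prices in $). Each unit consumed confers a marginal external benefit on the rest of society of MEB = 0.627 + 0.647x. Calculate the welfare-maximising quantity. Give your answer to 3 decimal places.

x* = 16.781

Social marginal benefit = demand + MEB = 84.084 - 2.176x.
Set SMB = MC: 84.084 - 2.176x = 39.531 + 0.479x → x* = 16.7808.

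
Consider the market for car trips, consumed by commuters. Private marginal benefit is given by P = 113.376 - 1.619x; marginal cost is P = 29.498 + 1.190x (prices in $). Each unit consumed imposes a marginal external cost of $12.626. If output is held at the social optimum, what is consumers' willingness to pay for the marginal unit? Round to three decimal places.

Social marginal benefit = demand − MEC = 100.750 - 1.619x.
Set SMB = MC: 100.750 - 1.619x = 29.498 + 1.190x → x* = 25.3656.
Consumer price on the demand curve at x*: 113.376 − 1.619×25.3656 = 72.3091.

P = $72.309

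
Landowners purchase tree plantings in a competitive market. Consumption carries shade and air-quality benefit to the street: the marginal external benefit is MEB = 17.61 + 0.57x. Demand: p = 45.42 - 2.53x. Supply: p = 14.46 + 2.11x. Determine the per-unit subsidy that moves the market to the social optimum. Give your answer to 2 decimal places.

subsidy = 24.41 per unit

Social marginal benefit = demand + MEB = 63.03 - 1.96x.
Set SMB = MC: 63.03 - 1.96x = 14.46 + 2.11x → x* = 11.9337.
The Pigouvian subsidy equals MEB at x*: 17.61 + 0.57×11.9337 = 24.4122.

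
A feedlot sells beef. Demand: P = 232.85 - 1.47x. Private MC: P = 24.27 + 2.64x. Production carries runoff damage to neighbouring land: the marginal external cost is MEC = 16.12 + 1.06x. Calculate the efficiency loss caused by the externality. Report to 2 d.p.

Market equilibrium (private): 24.27 + 2.64x = 232.85 - 1.47x → x_m = 50.7494.
Social marginal cost = private MC + MEC = 40.39 + 3.70x.
Set SMC = demand: 40.39 + 3.70x = 232.85 - 1.47x → x* = 37.2263.
The welfare-loss triangle has base |x_m − x*| and height MEC(x_m) (the vertical gap between SMC and demand is zero at x* and MEC at x_m).
DWL = ½ × 13.5231 × 69.9144 = 472.7297.

DWL = 472.73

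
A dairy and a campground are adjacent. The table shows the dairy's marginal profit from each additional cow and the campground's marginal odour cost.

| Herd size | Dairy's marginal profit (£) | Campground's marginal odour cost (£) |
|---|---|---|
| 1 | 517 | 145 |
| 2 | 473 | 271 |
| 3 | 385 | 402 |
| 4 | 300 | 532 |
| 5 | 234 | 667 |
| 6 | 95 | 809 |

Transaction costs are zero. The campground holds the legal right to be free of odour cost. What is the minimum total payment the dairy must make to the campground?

£416

Efficient level: marginal profit ≥ marginal odour cost through level 2, so k* = 2.
With the campground holding the right, the dairy must at least compensate total damage at k*: 145 + 271 = 416.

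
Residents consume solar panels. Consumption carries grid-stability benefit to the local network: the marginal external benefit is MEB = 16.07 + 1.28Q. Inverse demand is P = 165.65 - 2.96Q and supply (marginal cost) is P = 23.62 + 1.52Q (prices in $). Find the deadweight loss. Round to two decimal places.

Market equilibrium (private): 23.62 + 1.52Q = 165.65 - 2.96Q → Q_m = 31.7031.
Social marginal benefit = demand + MEB = 181.72 - 1.68Q.
Set SMB = MC: 181.72 - 1.68Q = 23.62 + 1.52Q → Q* = 49.4063.
The loss is the area between SMB and MC from Q* to Q_m; with linear curves that's a triangle of height MEB(Q_m).
DWL = ½ × 17.7032 × 56.6500 = 501.4431.

DWL = $501.44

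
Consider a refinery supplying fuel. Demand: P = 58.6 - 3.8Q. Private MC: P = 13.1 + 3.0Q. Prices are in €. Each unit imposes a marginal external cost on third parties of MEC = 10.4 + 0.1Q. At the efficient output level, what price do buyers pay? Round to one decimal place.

P = €39.3

Social marginal cost = private MC + MEC = 23.5 + 3.1Q.
Set SMC = demand: 23.5 + 3.1Q = 58.6 - 3.8Q → Q* = 5.0870.
Consumer price on the demand curve at Q*: 58.6 − 3.8×5.0870 = 39.2694.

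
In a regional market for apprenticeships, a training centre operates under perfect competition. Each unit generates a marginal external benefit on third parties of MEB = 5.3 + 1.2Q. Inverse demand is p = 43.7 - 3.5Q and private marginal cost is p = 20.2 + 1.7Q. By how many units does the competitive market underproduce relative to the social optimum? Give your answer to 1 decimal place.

Market equilibrium (private): 20.2 + 1.7Q = 43.7 - 3.5Q → Q_m = 4.5192.
Social marginal cost = private MC − MEB = 14.9 + 0.5Q.
Set SMC = demand: 14.9 + 0.5Q = 43.7 - 3.5Q → Q* = 7.2000.
Gap = |4.5192 − 7.2000| = 2.6808.

2.7 units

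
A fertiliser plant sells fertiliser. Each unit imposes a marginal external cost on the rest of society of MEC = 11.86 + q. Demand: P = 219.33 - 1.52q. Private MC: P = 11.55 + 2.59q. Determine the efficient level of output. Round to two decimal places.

q* = 38.34

Social marginal cost = private MC + MEC = 23.41 + 3.59q.
Set SMC = demand: 23.41 + 3.59q = 219.33 - 1.52q → q* = 38.3405.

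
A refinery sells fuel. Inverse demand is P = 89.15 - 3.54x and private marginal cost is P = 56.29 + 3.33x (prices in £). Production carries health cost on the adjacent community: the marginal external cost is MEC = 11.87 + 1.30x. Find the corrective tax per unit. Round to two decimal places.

Social marginal cost = private MC + MEC = 68.16 + 4.63x.
Set SMC = demand: 68.16 + 4.63x = 89.15 - 3.54x → x* = 2.5692.
The Pigouvian tax equals MEC at x*: 11.87 + 1.30×2.5692 = 15.2100.

tax = £15.21 per unit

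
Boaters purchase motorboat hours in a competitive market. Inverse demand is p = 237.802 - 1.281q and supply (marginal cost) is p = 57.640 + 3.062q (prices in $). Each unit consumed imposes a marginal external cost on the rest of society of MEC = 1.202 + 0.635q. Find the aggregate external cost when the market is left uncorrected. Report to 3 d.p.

Market equilibrium (private): 57.640 + 3.062q = 237.802 - 1.281q → q_m = 41.4833.
Total external cost = ∫₀^{q_m} (1.202 + 0.635q) dq = 1.202×41.4833 + ½×0.635×41.4833² = 596.2373.

$596.237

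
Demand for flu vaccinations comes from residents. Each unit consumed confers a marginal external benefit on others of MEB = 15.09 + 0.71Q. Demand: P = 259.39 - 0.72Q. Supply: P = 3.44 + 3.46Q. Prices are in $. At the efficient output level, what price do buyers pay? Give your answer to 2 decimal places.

Social marginal benefit = demand + MEB = 274.48 - 0.01Q.
Set SMB = MC: 274.48 - 0.01Q = 3.44 + 3.46Q → Q* = 78.1095.
Consumer price on the demand curve at Q*: 259.39 − 0.72×78.1095 = 203.1512.

P = $203.15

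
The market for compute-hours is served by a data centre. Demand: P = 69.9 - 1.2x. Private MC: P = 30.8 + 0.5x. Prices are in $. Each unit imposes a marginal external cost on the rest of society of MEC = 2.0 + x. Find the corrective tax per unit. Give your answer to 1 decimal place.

tax = $15.7 per unit

Social marginal cost = private MC + MEC = 32.8 + 1.5x.
Set SMC = demand: 32.8 + 1.5x = 69.9 - 1.2x → x* = 13.7407.
The Pigouvian tax equals MEC at x*: 2.0 + 1.0×13.7407 = 15.7407.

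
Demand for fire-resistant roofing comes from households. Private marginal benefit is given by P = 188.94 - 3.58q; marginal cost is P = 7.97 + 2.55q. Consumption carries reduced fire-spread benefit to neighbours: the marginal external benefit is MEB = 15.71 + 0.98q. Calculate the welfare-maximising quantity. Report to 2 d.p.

Social marginal benefit = demand + MEB = 204.65 - 2.60q.
Set SMB = MC: 204.65 - 2.60q = 7.97 + 2.55q → q* = 38.1903.

q* = 38.19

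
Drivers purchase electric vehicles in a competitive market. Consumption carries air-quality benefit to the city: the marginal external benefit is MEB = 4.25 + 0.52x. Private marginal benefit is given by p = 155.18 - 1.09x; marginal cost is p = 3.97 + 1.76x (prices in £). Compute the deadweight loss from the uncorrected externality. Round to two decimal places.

DWL = £217.54

Market equilibrium (private): 3.97 + 1.76x = 155.18 - 1.09x → x_m = 53.0561.
Social marginal benefit = demand + MEB = 159.43 - 0.57x.
Set SMB = MC: 159.43 - 0.57x = 3.97 + 1.76x → x* = 66.7210.
The loss is the area between SMB and MC from x* to x_m; with linear curves that's a triangle of height MEB(x_m).
DWL = ½ × 13.6649 × 31.8392 = 217.5397.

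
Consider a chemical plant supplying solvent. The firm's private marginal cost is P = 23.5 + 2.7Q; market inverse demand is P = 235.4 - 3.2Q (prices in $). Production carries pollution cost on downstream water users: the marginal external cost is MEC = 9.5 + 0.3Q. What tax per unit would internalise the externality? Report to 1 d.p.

Social marginal cost = private MC + MEC = 33.0 + 3.0Q.
Set SMC = demand: 33.0 + 3.0Q = 235.4 - 3.2Q → Q* = 32.6452.
The Pigouvian tax equals MEC at Q*: 9.5 + 0.3×32.6452 = 19.2936.

tax = $19.3 per unit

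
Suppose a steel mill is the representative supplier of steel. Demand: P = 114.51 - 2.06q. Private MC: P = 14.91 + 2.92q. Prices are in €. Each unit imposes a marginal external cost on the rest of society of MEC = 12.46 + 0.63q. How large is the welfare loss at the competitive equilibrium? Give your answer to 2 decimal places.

DWL = €55.97

Market equilibrium (private): 14.91 + 2.92q = 114.51 - 2.06q → q_m = 20.0000.
Social marginal cost = private MC + MEC = 27.37 + 3.55q.
Set SMC = demand: 27.37 + 3.55q = 114.51 - 2.06q → q* = 15.5330.
The loss is the area between SMC and demand from q* to q_m; with linear curves that's a triangle of height MEC(q_m).
DWL = ½ × 4.4670 × 25.0600 = 55.9715.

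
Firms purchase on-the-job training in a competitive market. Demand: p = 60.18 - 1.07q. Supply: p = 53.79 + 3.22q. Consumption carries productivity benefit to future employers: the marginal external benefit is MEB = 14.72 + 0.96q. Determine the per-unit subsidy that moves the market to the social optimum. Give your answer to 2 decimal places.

Social marginal benefit = demand + MEB = 74.90 - 0.11q.
Set SMB = MC: 74.90 - 0.11q = 53.79 + 3.22q → q* = 6.3393.
The Pigouvian subsidy equals MEB at q*: 14.72 + 0.96×6.3393 = 20.8057.

subsidy = 20.81 per unit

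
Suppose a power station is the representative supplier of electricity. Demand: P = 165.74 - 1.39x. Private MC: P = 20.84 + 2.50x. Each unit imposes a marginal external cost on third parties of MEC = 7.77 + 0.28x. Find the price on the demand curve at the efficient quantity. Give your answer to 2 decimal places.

P = 120.03

Social marginal cost = private MC + MEC = 28.61 + 2.78x.
Set SMC = demand: 28.61 + 2.78x = 165.74 - 1.39x → x* = 32.8849.
Consumer price on the demand curve at x*: 165.74 − 1.39×32.8849 = 120.0300.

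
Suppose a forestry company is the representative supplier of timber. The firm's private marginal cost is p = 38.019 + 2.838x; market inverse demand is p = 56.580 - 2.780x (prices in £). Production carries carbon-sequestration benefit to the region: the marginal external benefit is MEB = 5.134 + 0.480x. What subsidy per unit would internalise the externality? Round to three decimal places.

subsidy = £7.348 per unit

Social marginal cost = private MC − MEB = 32.885 + 2.358x.
Set SMC = demand: 32.885 + 2.358x = 56.580 - 2.780x → x* = 4.6117.
The Pigouvian subsidy equals MEB at x*: 5.134 + 0.480×4.6117 = 7.3476.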